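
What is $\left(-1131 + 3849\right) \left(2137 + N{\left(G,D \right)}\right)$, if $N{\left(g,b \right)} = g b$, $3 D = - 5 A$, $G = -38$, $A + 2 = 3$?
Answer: $5980506$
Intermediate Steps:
$A = 1$ ($A = -2 + 3 = 1$)
$D = - \frac{5}{3}$ ($D = \frac{\left(-5\right) 1}{3} = \frac{1}{3} \left(-5\right) = - \frac{5}{3} \approx -1.6667$)
$N{\left(g,b \right)} = b g$
$\left(-1131 + 3849\right) \left(2137 + N{\left(G,D \right)}\right) = \left(-1131 + 3849\right) \left(2137 - - \frac{190}{3}\right) = 2718 \left(2137 + \frac{190}{3}\right) = 2718 \cdot \frac{6601}{3} = 5980506$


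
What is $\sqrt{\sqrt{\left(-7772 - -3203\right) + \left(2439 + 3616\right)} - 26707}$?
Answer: $\sqrt{-26707 + \sqrt{1486}} \approx 163.3 i$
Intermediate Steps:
$\sqrt{\sqrt{\left(-7772 - -3203\right) + \left(2439 + 3616\right)} - 26707} = \sqrt{\sqrt{\left(-7772 + 3203\right) + 6055} - 26707} = \sqrt{\sqrt{-4569 + 6055} - 26707} = \sqrt{\sqrt{1486} - 26707} = \sqrt{-26707 + \sqrt{1486}}$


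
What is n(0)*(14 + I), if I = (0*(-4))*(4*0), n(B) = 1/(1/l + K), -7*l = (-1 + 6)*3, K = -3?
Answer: -105/26 ≈ -4.0385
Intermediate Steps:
l = -15/7 (l = -(-1 + 6)*3/7 = -5*3/7 = -1/7*15 = -15/7 ≈ -2.1429)
n(B) = -15/52 (n(B) = 1/(1/(-15/7) - 3) = 1/(-7/15 - 3) = 1/(-52/15) = -15/52)
I = 0 (I = 0*0 = 0)
n(0)*(14 + I) = -15*(14 + 0)/52 = -15/52*14 = -105/26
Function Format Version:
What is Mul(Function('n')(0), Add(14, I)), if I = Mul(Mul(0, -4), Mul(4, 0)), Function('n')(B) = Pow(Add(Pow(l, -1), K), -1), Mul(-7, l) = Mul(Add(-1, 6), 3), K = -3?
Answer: Rational(-105, 26) ≈ -4.0385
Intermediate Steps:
l = Rational(-15, 7) (l = Mul(Rational(-1, 7), Mul(Add(-1, 6), 3)) = Mul(Rational(-1, 7), Mul(5, 3)) = Mul(Rational(-1, 7), 15) = Rational(-15, 7) ≈ -2.1429)
Function('n')(B) = Rational(-15, 52) (Function('n')(B) = Pow(Add(Pow(Rational(-15, 7), -1), -3), -1) = Pow(Add(Rational(-7, 15), -3), -1) = Pow(Rational(-52, 15), -1) = Rational(-15, 52))
I = 0 (I = Mul(0, 0) = 0)
Mul(Function('n')(0), Add(14, I)) = Mul(Rational(-15, 52), Add(14, 0)) = Mul(Rational(-15, 52), 14) = Rational(-105, 26)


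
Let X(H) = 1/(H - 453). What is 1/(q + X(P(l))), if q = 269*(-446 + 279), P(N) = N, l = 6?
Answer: -447/20080582 ≈ -2.2260e-5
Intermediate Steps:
X(H) = 1/(-453 + H)
q = -44923 (q = 269*(-167) = -44923)
1/(q + X(P(l))) = 1/(-44923 + 1/(-453 + 6)) = 1/(-44923 + 1/(-447)) = 1/(-44923 - 1/447) = 1/(-20080582/447) = -447/20080582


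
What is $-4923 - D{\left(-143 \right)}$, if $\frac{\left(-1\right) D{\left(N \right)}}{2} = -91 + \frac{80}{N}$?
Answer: $- \frac{730175}{143} \approx -5106.1$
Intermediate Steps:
$D{\left(N \right)} = 182 - \frac{160}{N}$ ($D{\left(N \right)} = - 2 \left(-91 + \frac{80}{N}\right) = 182 - \frac{160}{N}$)
$-4923 - D{\left(-143 \right)} = -4923 - \left(182 - \frac{160}{-143}\right) = -4923 - \left(182 - - \frac{160}{143}\right) = -4923 - \left(182 + \frac{160}{143}\right) = -4923 - \frac{26186}{143} = - \frac{730175}{143}$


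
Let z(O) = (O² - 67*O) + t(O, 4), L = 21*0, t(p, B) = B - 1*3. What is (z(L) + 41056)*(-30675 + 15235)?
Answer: -633920080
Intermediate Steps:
t(p, B) = -3 + B (t(p, B) = B - 3 = -3 + B)
L = 0
z(O) = 1 + O² - 67*O (z(O) = (O² - 67*O) + (-3 + 4) = (O² - 67*O) + 1 = 1 + O² - 67*O)
(z(L) + 41056)*(-30675 + 15235) = ((1 + 0² - 67*0) + 41056)*(-30675 + 15235) = ((1 + 0 + 0) + 41056)*(-15440) = (1 + 41056)*(-15440) = 41057*(-15440) = -633920080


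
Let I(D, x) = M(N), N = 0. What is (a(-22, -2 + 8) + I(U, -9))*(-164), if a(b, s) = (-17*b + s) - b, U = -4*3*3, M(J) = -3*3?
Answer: -64452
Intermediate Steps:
M(J) = -9
U = -36 (U = -12*3 = -36)
I(D, x) = -9
a(b, s) = s - 18*b (a(b, s) = (s - 17*b) - b = s - 18*b)
(a(-22, -2 + 8) + I(U, -9))*(-164) = (((-2 + 8) - 18*(-22)) - 9)*(-164) = ((6 + 396) - 9)*(-164) = (402 - 9)*(-164) = 393*(-164) = -64452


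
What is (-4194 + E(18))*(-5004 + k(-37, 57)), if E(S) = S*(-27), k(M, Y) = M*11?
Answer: 25323480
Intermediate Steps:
k(M, Y) = 11*M
E(S) = -27*S
(-4194 + E(18))*(-5004 + k(-37, 57)) = (-4194 - 27*18)*(-5004 + 11*(-37)) = (-4194 - 486)*(-5004 - 407) = -4680*(-5411) = 25323480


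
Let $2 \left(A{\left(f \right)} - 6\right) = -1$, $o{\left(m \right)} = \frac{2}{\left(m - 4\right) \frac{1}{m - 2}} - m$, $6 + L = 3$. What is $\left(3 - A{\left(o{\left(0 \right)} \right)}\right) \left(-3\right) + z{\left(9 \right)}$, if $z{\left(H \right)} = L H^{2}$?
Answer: $- \frac{471}{2} \approx -235.5$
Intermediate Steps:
$L = -3$ ($L = -6 + 3 = -3$)
$o{\left(m \right)} = - m + \frac{2 \left(-2 + m\right)}{-4 + m}$ ($o{\left(m \right)} = \frac{2}{\left(-4 + m\right) \frac{1}{-2 + m}} - m = \frac{2}{\frac{1}{-2 + m} \left(-4 + m\right)} - m = 2 \frac{-2 + m}{-4 + m} - m = \frac{2 \left(-2 + m\right)}{-4 + m} - m = - m + \frac{2 \left(-2 + m\right)}{-4 + m}$)
$A{\left(f \right)} = \frac{11}{2}$ ($A{\left(f \right)} = 6 + \frac{1}{2} \left(-1\right) = 6 - \frac{1}{2} = \frac{11}{2}$)
$z{\left(H \right)} = - 3 H^{2}$
$\left(3 - A{\left(o{\left(0 \right)} \right)}\right) \left(-3\right) + z{\left(9 \right)} = \left(3 - \frac{11}{2}\right) \left(-3\right) - 3 \cdot 9^{2} = \left(3 - \frac{11}{2}\right) \left(-3\right) - 243 = \left(- \frac{5}{2}\right) \left(-3\right) - 243 = \frac{15}{2} - 243 = - \frac{471}{2}$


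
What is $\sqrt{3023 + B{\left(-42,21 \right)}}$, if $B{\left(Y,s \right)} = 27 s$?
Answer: $\sqrt{3590} \approx 59.917$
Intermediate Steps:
$\sqrt{3023 + B{\left(-42,21 \right)}} = \sqrt{3023 + 27 \cdot 21} = \sqrt{3023 + 567} = \sqrt{3590}$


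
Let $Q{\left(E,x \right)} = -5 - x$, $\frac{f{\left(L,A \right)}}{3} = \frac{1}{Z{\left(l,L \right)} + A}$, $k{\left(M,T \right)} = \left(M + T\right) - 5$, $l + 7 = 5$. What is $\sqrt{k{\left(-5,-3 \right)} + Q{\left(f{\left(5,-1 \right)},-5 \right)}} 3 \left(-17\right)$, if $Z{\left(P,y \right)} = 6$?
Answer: $- 51 i \sqrt{13} \approx - 183.88 i$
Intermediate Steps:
$l = -2$ ($l = -7 + 5 = -2$)
$k{\left(M,T \right)} = -5 + M + T$
$f{\left(L,A \right)} = \frac{3}{6 + A}$
$\sqrt{k{\left(-5,-3 \right)} + Q{\left(f{\left(5,-1 \right)},-5 \right)}} 3 \left(-17\right) = \sqrt{\left(-5 - 5 - 3\right) - 0} \cdot 3 \left(-17\right) = \sqrt{-13 + \left(-5 + 5\right)} 3 \left(-17\right) = \sqrt{-13 + 0} \cdot 3 \left(-17\right) = \sqrt{-13} \cdot 3 \left(-17\right) = i \sqrt{13} \cdot 3 \left(-17\right) = 3 i \sqrt{13} \left(-17\right) = - 51 i \sqrt{13}$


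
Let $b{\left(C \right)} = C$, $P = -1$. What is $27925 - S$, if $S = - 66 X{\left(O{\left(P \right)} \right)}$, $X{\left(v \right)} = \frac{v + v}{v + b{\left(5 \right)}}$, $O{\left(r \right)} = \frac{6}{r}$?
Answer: $28717$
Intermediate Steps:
$X{\left(v \right)} = \frac{2 v}{5 + v}$ ($X{\left(v \right)} = \frac{v + v}{v + 5} = \frac{2 v}{5 + v}$)
$S = -792$ ($S = - 66 \frac{2 \frac{6}{-1}}{5 + \frac{6}{-1}} = - 66 \frac{2 \cdot 6 \left(-1\right)}{5 + 6 \left(-1\right)} = - 66 \cdot 2 \left(-6\right) \frac{1}{5 - 6} = - 66 \cdot 2 \left(-6\right) \frac{1}{-1} = - 66 \cdot 2 \left(-6\right) \left(-1\right) = \left(-66\right) 12 = -792$)
$27925 - S = 27925 - -792 = 27925 + 792 = 28717$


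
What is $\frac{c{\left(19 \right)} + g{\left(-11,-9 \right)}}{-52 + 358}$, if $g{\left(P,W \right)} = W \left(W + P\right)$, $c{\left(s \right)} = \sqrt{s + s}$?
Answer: $\frac{10}{17} + \frac{\sqrt{38}}{306} \approx 0.60838$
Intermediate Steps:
$c{\left(s \right)} = \sqrt{2} \sqrt{s}$ ($c{\left(s \right)} = \sqrt{2 s} = \sqrt{2} \sqrt{s}$)
$g{\left(P,W \right)} = W \left(P + W\right)$
$\frac{c{\left(19 \right)} + g{\left(-11,-9 \right)}}{-52 + 358} = \frac{\sqrt{2} \sqrt{19} - 9 \left(-11 - 9\right)}{-52 + 358} = \frac{\sqrt{38} - -180}{306} = \left(\sqrt{38} + 180\right) \frac{1}{306} = \left(180 + \sqrt{38}\right) \frac{1}{306} = \frac{10}{17} + \frac{\sqrt{38}}{306}$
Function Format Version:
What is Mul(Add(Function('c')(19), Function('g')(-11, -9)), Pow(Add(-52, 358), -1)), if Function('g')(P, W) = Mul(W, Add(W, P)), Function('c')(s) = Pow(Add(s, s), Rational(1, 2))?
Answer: Add(Rational(10, 17), Mul(Rational(1, 306), Pow(38, Rational(1, 2)))) ≈ 0.60838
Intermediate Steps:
Function('c')(s) = Mul(Pow(2, Rational(1, 2)), Pow(s, Rational(1, 2))) (Function('c')(s) = Pow(Mul(2, s), Rational(1, 2)) = Mul(Pow(2, Rational(1, 2)), Pow(s, Rational(1, 2))))
Function('g')(P, W) = Mul(W, Add(P, W))
Mul(Add(Function('c')(19), Function('g')(-11, -9)), Pow(Add(-52, 358), -1)) = Mul(Add(Mul(Pow(2, Rational(1, 2)), Pow(19, Rational(1, 2))), Mul(-9, Add(-11, -9))), Pow(Add(-52, 358), -1)) = Mul(Add(Pow(38, Rational(1, 2)), Mul(-9, -20)), Pow(306, -1)) = Mul(Add(Pow(38, Rational(1, 2)), 180), Rational(1, 306)) = Mul(Add(180, Pow(38, Rational(1, 2))), Rational(1, 306)) = Add(Rational(10, 17), Mul(Rational(1, 306), Pow(38, Rational(1, 2))))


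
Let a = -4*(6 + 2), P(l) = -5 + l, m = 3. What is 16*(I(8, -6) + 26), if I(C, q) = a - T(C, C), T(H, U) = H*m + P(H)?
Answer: -528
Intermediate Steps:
a = -32 (a = -4*8 = -32)
T(H, U) = -5 + 4*H (T(H, U) = H*3 + (-5 + H) = 3*H + (-5 + H) = -5 + 4*H)
I(C, q) = -27 - 4*C (I(C, q) = -32 - (-5 + 4*C) = -32 + (5 - 4*C) = -27 - 4*C)
16*(I(8, -6) + 26) = 16*((-27 - 4*8) + 26) = 16*((-27 - 32) + 26) = 16*(-59 + 26) = 16*(-33) = -528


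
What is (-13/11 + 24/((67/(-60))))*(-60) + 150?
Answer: 1113210/737 ≈ 1510.5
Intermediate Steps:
(-13/11 + 24/((67/(-60))))*(-60) + 150 = (-13*1/11 + 24/((67*(-1/60))))*(-60) + 150 = (-13/11 + 24/(-67/60))*(-60) + 150 = (-13/11 + 24*(-60/67))*(-60) + 150 = (-13/11 - 1440/67)*(-60) + 150 = -16711/737*(-60) + 150 = 1002660/737 + 150 = 1113210/737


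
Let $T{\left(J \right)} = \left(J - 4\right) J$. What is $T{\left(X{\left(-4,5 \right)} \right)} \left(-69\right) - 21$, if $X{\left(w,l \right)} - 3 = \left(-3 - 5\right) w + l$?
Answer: $-99381$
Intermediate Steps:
$X{\left(w,l \right)} = 3 + l - 8 w$ ($X{\left(w,l \right)} = 3 + \left(\left(-3 - 5\right) w + l\right) = 3 + \left(- 8 w + l\right) = 3 + \left(l - 8 w\right) = 3 + l - 8 w$)
$T{\left(J \right)} = J \left(-4 + J\right)$ ($T{\left(J \right)} = \left(-4 + J\right) J = J \left(-4 + J\right)$)
$T{\left(X{\left(-4,5 \right)} \right)} \left(-69\right) - 21 = \left(3 + 5 - -32\right) \left(-4 + \left(3 + 5 - -32\right)\right) \left(-69\right) - 21 = \left(3 + 5 + 32\right) \left(-4 + \left(3 + 5 + 32\right)\right) \left(-69\right) - 21 = 40 \left(-4 + 40\right) \left(-69\right) - 21 = 40 \cdot 36 \left(-69\right) - 21 = 1440 \left(-69\right) - 21 = -99360 - 21 = -99381$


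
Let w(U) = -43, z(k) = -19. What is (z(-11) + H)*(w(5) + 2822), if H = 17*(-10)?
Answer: -525231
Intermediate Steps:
H = -170
(z(-11) + H)*(w(5) + 2822) = (-19 - 170)*(-43 + 2822) = -189*2779 = -525231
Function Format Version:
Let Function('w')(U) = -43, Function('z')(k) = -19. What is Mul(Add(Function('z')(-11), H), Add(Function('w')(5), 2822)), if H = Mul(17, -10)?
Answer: -525231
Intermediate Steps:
H = -170
Mul(Add(Function('z')(-11), H), Add(Function('w')(5), 2822)) = Mul(Add(-19, -170), Add(-43, 2822)) = Mul(-189, 2779) = -525231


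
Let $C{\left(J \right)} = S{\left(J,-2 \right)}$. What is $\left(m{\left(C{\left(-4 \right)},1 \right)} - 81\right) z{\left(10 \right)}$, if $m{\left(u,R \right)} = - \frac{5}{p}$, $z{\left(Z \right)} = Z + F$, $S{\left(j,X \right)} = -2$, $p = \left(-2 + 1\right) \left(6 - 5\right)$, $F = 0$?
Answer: $-760$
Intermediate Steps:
$p = -1$ ($p = \left(-1\right) 1 = -1$)
$z{\left(Z \right)} = Z$ ($z{\left(Z \right)} = Z + 0 = Z$)
$C{\left(J \right)} = -2$
$m{\left(u,R \right)} = 5$ ($m{\left(u,R \right)} = - \frac{5}{-1} = \left(-5\right) \left(-1\right) = 5$)
$\left(m{\left(C{\left(-4 \right)},1 \right)} - 81\right) z{\left(10 \right)} = \left(5 - 81\right) 10 = \left(-76\right) 10 = -760$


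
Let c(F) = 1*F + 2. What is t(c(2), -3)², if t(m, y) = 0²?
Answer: 0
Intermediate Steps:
c(F) = 2 + F (c(F) = F + 2 = 2 + F)
t(m, y) = 0
t(c(2), -3)² = 0² = 0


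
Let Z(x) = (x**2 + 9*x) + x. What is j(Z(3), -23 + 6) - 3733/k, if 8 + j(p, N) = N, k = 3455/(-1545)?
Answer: 1136222/691 ≈ 1644.3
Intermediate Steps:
k = -691/309 (k = 3455*(-1/1545) = -691/309 ≈ -2.2362)
Z(x) = x**2 + 10*x
j(p, N) = -8 + N
j(Z(3), -23 + 6) - 3733/k = (-8 + (-23 + 6)) - 3733/(-691/309) = (-8 - 17) - 3733*(-309)/691 = -25 - 1*(-1153497/691) = -25 + 1153497/691 = 1136222/691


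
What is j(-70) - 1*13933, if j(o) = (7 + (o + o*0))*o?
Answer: -9523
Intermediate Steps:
j(o) = o*(7 + o) (j(o) = (7 + (o + 0))*o = (7 + o)*o = o*(7 + o))
j(-70) - 1*13933 = -70*(7 - 70) - 1*13933 = -70*(-63) - 13933 = 4410 - 13933 = -9523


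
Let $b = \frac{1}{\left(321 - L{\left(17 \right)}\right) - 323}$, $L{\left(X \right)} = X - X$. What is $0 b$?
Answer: $0$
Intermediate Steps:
$L{\left(X \right)} = 0$
$b = - \frac{1}{2}$ ($b = \frac{1}{\left(321 - 0\right) - 323} = \frac{1}{\left(321 + 0\right) - 323} = \frac{1}{321 - 323} = \frac{1}{-2} = - \frac{1}{2} \approx -0.5$)
$0 b = 0 \left(- \frac{1}{2}\right) = 0$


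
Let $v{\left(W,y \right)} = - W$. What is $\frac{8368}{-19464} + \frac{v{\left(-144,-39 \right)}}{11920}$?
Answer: $- \frac{757373}{1812585} \approx -0.41784$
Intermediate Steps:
$\frac{8368}{-19464} + \frac{v{\left(-144,-39 \right)}}{11920} = \frac{8368}{-19464} + \frac{\left(-1\right) \left(-144\right)}{11920} = 8368 \left(- \frac{1}{19464}\right) + 144 \cdot \frac{1}{11920} = - \frac{1046}{2433} + \frac{9}{745} = - \frac{757373}{1812585}$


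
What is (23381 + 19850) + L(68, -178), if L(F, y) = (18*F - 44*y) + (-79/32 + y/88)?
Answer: 18403443/352 ≈ 52283.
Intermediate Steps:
L(F, y) = -79/32 + 18*F - 3871*y/88 (L(F, y) = (-44*y + 18*F) + (-79*1/32 + y*(1/88)) = (-44*y + 18*F) + (-79/32 + y/88) = -79/32 + 18*F - 3871*y/88)
(23381 + 19850) + L(68, -178) = (23381 + 19850) + (-79/32 + 18*68 - 3871/88*(-178)) = 43231 + (-79/32 + 1224 + 344519/44) = 43231 + 3186131/352 = 18403443/352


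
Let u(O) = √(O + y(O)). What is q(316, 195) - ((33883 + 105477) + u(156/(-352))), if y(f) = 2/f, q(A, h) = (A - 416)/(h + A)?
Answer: -71213060/511 - I*√14593722/1716 ≈ -1.3936e+5 - 2.2262*I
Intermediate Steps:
q(A, h) = (-416 + A)/(A + h)
u(O) = √(O + 2/O)
q(316, 195) - ((33883 + 105477) + u(156/(-352))) = (-416 + 316)/(316 + 195) - ((33883 + 105477) + √(156/(-352) + 2/((156/(-352))))) = -100/511 - (139360 + √(156*(-1/352) + 2/((156*(-1/352))))) = (1/511)*(-100) - (139360 + √(-39/88 + 2/(-39/88))) = -100/511 - (139360 + √(-39/88 + 2*(-88/39))) = -100/511 - (139360 + √(-39/88 - 176/39)) = -100/511 - (139360 + √(-17009/3432)) = -100/511 - (139360 + I*√14593722/1716) = -100/511 + (-139360 - I*√14593722/1716) = -71213060/511 - I*√14593722/1716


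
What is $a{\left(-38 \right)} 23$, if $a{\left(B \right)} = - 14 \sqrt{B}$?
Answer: $- 322 i \sqrt{38} \approx - 1984.9 i$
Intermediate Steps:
$a{\left(-38 \right)} 23 = - 14 \sqrt{-38} \cdot 23 = - 14 i \sqrt{38} \cdot 23 = - 322 i \sqrt{38}$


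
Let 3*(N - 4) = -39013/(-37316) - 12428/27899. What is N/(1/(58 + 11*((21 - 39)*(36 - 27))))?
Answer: -5653689671657/780809313 ≈ -7240.8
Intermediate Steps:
N = 13117609447/3123237252 (N = 4 + (-39013/(-37316) - 12428/27899)/3 = 4 + (-39013*(-1/37316) - 12428*1/27899)/3 = 4 + (39013/37316 - 12428/27899)/3 = 4 + (1/3)*(624660439/1041079084) = 4 + 624660439/3123237252 = 13117609447/3123237252 ≈ 4.2000)
N/(1/(58 + 11*((21 - 39)*(36 - 27)))) = 13117609447/(3123237252*(1/(58 + 11*((21 - 39)*(36 - 27))))) = 13117609447/(3123237252*(1/(58 + 11*(-18*9)))) = 13117609447/(3123237252*(1/(58 + 11*(-162)))) = 13117609447/(3123237252*(1/(58 - 1782))) = 13117609447/(3123237252*(1/(-1724))) = 13117609447/(3123237252*(-1/1724)) = (13117609447/3123237252)*(-1724) = -5653689671657/780809313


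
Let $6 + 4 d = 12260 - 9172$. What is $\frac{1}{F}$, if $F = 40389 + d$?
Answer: $\frac{2}{82319} \approx 2.4296 \cdot 10^{-5}$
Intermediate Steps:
$d = \frac{1541}{2}$ ($d = - \frac{3}{2} + \frac{12260 - 9172}{4} = - \frac{3}{2} + \frac{1}{4} \cdot 3088 = - \frac{3}{2} + 772 = \frac{1541}{2} \approx 770.5$)
$F = \frac{82319}{2}$ ($F = 40389 + \frac{1541}{2} = \frac{82319}{2} \approx 41160.0$)
$\frac{1}{F} = \frac{1}{\frac{82319}{2}} = \frac{2}{82319}$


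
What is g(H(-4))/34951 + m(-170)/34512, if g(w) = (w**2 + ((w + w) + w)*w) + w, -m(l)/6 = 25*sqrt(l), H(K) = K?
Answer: 60/34951 - 25*I*sqrt(170)/5752 ≈ 0.0017167 - 0.056669*I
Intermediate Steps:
m(l) = -150*sqrt(l)
g(w) = w + 4*w**2 (g(w) = (w**2 + (2*w + w)*w) + w = (w**2 + (3*w)*w) + w = (w**2 + 3*w**2) + w = 4*w**2 + w = w + 4*w**2)
g(H(-4))/34951 + m(-170)/34512 = -4*(1 + 4*(-4))/34951 - 150*I*sqrt(170)/34512 = -4*(1 - 16)*(1/34951) - 150*I*sqrt(170)*(1/34512) = -4*(-15)*(1/34951) - 150*I*sqrt(170)*(1/34512) = 60*(1/34951) - 25*I*sqrt(170)/5752 = 60/34951 - 25*I*sqrt(170)/5752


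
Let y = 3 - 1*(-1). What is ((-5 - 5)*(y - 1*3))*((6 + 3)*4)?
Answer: -360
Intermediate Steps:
y = 4 (y = 3 + 1 = 4)
((-5 - 5)*(y - 1*3))*((6 + 3)*4) = ((-5 - 5)*(4 - 1*3))*((6 + 3)*4) = (-10*(4 - 3))*(9*4) = -10*1*36 = -10*36 = -360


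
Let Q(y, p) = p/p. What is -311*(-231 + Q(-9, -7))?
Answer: 71530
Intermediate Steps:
Q(y, p) = 1
-311*(-231 + Q(-9, -7)) = -311*(-231 + 1) = -311*(-230) = 71530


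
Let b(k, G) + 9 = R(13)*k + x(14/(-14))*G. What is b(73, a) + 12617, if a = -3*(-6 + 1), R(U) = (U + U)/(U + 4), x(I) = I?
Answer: 215979/17 ≈ 12705.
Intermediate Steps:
R(U) = 2*U/(4 + U) (R(U) = (2*U)/(4 + U) = 2*U/(4 + U))
a = 15 (a = -3*(-5) = 15)
b(k, G) = -9 - G + 26*k/17 (b(k, G) = -9 + ((2*13/(4 + 13))*k + (14/(-14))*G) = -9 + ((2*13/17)*k + (14*(-1/14))*G) = -9 + ((2*13*(1/17))*k - G) = -9 + (26*k/17 - G) = -9 + (-G + 26*k/17) = -9 - G + 26*k/17)
b(73, a) + 12617 = (-9 - 1*15 + (26/17)*73) + 12617 = (-9 - 15 + 1898/17) + 12617 = 1490/17 + 12617 = 215979/17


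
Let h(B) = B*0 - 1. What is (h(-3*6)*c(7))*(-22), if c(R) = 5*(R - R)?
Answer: 0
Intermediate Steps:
h(B) = -1 (h(B) = 0 - 1 = -1)
c(R) = 0 (c(R) = 5*0 = 0)
(h(-3*6)*c(7))*(-22) = -1*0*(-22) = 0*(-22) = 0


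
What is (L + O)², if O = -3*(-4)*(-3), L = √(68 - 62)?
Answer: (36 - √6)² ≈ 1125.6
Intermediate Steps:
L = √6 ≈ 2.4495
O = -36 (O = 12*(-3) = -36)
(L + O)² = (√6 - 36)² = (-36 + √6)²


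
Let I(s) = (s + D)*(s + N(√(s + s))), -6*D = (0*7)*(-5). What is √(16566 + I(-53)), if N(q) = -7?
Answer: 3*√2194 ≈ 140.52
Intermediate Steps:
D = 0 (D = -0*7*(-5)/6 = -0*(-5) = -⅙*0 = 0)
I(s) = s*(-7 + s) (I(s) = (s + 0)*(s - 7) = s*(-7 + s))
√(16566 + I(-53)) = √(16566 - 53*(-7 - 53)) = √(16566 - 53*(-60)) = √(16566 + 3180) = √19746 = 3*√2194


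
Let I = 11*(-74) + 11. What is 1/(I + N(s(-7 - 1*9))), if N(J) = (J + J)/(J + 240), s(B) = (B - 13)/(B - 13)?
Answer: -241/193521 ≈ -0.0012453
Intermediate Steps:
s(B) = 1 (s(B) = (-13 + B)/(-13 + B) = 1)
N(J) = 2*J/(240 + J) (N(J) = (2*J)/(240 + J) = 2*J/(240 + J))
I = -803 (I = -814 + 11 = -803)
1/(I + N(s(-7 - 1*9))) = 1/(-803 + 2*1/(240 + 1)) = 1/(-803 + 2*1/241) = 1/(-803 + 2*1*(1/241)) = 1/(-803 + 2/241) = 1/(-193521/241) = -241/193521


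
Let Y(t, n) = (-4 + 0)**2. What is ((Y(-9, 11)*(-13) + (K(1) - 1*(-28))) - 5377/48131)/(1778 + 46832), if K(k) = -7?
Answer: -4502937/1169823955 ≈ -0.0038492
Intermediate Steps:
Y(t, n) = 16 (Y(t, n) = (-4)**2 = 16)
((Y(-9, 11)*(-13) + (K(1) - 1*(-28))) - 5377/48131)/(1778 + 46832) = ((16*(-13) + (-7 - 1*(-28))) - 5377/48131)/(1778 + 46832) = ((-208 + (-7 + 28)) - 5377*1/48131)/48610 = ((-208 + 21) - 5377/48131)*(1/48610) = (-187 - 5377/48131)*(1/48610) = -9005874/48131*1/48610 = -4502937/1169823955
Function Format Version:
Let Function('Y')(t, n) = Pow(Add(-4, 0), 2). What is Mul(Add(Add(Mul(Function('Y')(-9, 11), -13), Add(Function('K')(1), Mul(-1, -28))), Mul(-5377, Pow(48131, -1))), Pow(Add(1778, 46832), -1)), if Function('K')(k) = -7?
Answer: Rational(-4502937, 1169823955) ≈ -0.0038492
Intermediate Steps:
Function('Y')(t, n) = 16 (Function('Y')(t, n) = Pow(-4, 2) = 16)
Mul(Add(Add(Mul(Function('Y')(-9, 11), -13), Add(Function('K')(1), Mul(-1, -28))), Mul(-5377, Pow(48131, -1))), Pow(Add(1778, 46832), -1)) = Mul(Add(Add(Mul(16, -13), Add(-7, Mul(-1, -28))), Mul(-5377, Pow(48131, -1))), Pow(Add(1778, 46832), -1)) = Mul(Add(Add(-208, Add(-7, 28)), Mul(-5377, Rational(1, 48131))), Pow(48610, -1)) = Mul(Add(Add(-208, 21), Rational(-5377, 48131)), Rational(1, 48610)) = Mul(Add(-187, Rational(-5377, 48131)), Rational(1, 48610)) = Mul(Rational(-9005874, 48131), Rational(1, 48610)) = Rational(-4502937, 1169823955)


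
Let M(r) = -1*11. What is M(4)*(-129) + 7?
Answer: 1426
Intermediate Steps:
M(r) = -11
M(4)*(-129) + 7 = -11*(-129) + 7 = 1419 + 7 = 1426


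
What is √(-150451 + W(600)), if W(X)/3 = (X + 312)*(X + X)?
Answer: √3132749 ≈ 1770.0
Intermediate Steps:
W(X) = 6*X*(312 + X) (W(X) = 3*((X + 312)*(X + X)) = 3*((312 + X)*(2*X)) = 3*(2*X*(312 + X)) = 6*X*(312 + X))
√(-150451 + W(600)) = √(-150451 + 6*600*(312 + 600)) = √(-150451 + 6*600*912) = √(-150451 + 3283200) = √3132749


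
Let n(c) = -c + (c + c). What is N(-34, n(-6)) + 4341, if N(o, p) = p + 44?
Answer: 4379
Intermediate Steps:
n(c) = c (n(c) = -c + 2*c = c)
N(o, p) = 44 + p
N(-34, n(-6)) + 4341 = (44 - 6) + 4341 = 38 + 4341 = 4379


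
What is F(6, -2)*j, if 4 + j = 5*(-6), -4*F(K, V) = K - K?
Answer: 0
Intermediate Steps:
F(K, V) = 0 (F(K, V) = -(K - K)/4 = -¼*0 = 0)
j = -34 (j = -4 + 5*(-6) = -4 - 30 = -34)
F(6, -2)*j = 0*(-34) = 0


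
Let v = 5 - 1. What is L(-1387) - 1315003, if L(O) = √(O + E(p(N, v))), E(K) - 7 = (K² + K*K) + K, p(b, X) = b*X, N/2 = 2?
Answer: -1315003 + 2*I*√213 ≈ -1.315e+6 + 29.189*I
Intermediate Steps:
v = 4
N = 4 (N = 2*2 = 4)
p(b, X) = X*b
E(K) = 7 + K + 2*K² (E(K) = 7 + ((K² + K*K) + K) = 7 + ((K² + K²) + K) = 7 + (2*K² + K) = 7 + (K + 2*K²) = 7 + K + 2*K²)
L(O) = √(535 + O) (L(O) = √(O + (7 + 4*4 + 2*(4*4)²)) = √(O + (7 + 16 + 2*16²)) = √(O + (7 + 16 + 2*256)) = √(O + (7 + 16 + 512)) = √(O + 535) = √(535 + O))
L(-1387) - 1315003 = √(535 - 1387) - 1315003 = √(-852) - 1315003 = 2*I*√213 - 1315003 = -1315003 + 2*I*√213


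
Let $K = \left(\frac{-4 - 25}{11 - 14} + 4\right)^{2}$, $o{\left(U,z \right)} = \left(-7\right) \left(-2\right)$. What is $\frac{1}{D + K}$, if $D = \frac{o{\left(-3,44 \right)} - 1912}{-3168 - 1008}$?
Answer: $\frac{2088}{390941} \approx 0.005341$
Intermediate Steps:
$o{\left(U,z \right)} = 14$
$K = \frac{1681}{9}$ ($K = \left(- \frac{29}{-3} + 4\right)^{2} = \left(\left(-29\right) \left(- \frac{1}{3}\right) + 4\right)^{2} = \left(\frac{29}{3} + 4\right)^{2} = \left(\frac{41}{3}\right)^{2} = \frac{1681}{9} \approx 186.78$)
$D = \frac{949}{2088}$ ($D = \frac{14 - 1912}{-3168 - 1008} = - \frac{1898}{-4176} = \left(-1898\right) \left(- \frac{1}{4176}\right) = \frac{949}{2088} \approx 0.4545$)
$\frac{1}{D + K} = \frac{1}{\frac{949}{2088} + \frac{1681}{9}} = \frac{1}{\frac{390941}{2088}} = \frac{2088}{390941}$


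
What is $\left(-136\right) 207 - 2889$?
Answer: $-31041$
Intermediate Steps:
$\left(-136\right) 207 - 2889 = -28152 - 2889 = -31041$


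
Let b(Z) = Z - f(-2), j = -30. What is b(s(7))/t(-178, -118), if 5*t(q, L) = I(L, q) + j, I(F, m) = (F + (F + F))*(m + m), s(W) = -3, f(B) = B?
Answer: -5/125994 ≈ -3.9684e-5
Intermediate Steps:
b(Z) = 2 + Z (b(Z) = Z - 1*(-2) = Z + 2 = 2 + Z)
I(F, m) = 6*F*m (I(F, m) = (F + 2*F)*(2*m) = (3*F)*(2*m) = 6*F*m)
t(q, L) = -6 + 6*L*q/5 (t(q, L) = (6*L*q - 30)/5 = (-30 + 6*L*q)/5 = -6 + 6*L*q/5)
b(s(7))/t(-178, -118) = (2 - 3)/(-6 + (6/5)*(-118)*(-178)) = -1/(-6 + 126024/5) = -1/125994/5 = -1*5/125994 = -5/125994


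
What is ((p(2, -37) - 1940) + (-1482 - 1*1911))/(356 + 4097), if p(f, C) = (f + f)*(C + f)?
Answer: -5473/4453 ≈ -1.2291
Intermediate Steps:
p(f, C) = 2*f*(C + f) (p(f, C) = (2*f)*(C + f) = 2*f*(C + f))
((p(2, -37) - 1940) + (-1482 - 1*1911))/(356 + 4097) = ((2*2*(-37 + 2) - 1940) + (-1482 - 1*1911))/(356 + 4097) = ((2*2*(-35) - 1940) + (-1482 - 1911))/4453 = ((-140 - 1940) - 3393)*(1/4453) = (-2080 - 3393)*(1/4453) = -5473*1/4453 = -5473/4453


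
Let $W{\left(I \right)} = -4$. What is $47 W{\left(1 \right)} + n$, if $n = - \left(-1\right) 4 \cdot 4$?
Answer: $-172$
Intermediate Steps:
$n = 16$ ($n = \left(-1\right) \left(-4\right) 4 = 4 \cdot 4 = 16$)
$47 W{\left(1 \right)} + n = 47 \left(-4\right) + 16 = -188 + 16 = -172$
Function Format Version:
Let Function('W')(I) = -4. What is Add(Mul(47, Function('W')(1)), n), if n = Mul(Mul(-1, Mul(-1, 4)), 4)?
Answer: -172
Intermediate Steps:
n = 16 (n = Mul(Mul(-1, -4), 4) = Mul(4, 4) = 16)
Add(Mul(47, Function('W')(1)), n) = Add(Mul(47, -4), 16) = Add(-188, 16) = -172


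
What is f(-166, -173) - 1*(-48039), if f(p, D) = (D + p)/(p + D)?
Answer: 48040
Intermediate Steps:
f(p, D) = 1 (f(p, D) = (D + p)/(D + p) = 1)
f(-166, -173) - 1*(-48039) = 1 - 1*(-48039) = 1 + 48039 = 48040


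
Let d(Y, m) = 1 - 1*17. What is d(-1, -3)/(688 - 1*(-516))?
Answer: -4/301 ≈ -0.013289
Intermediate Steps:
d(Y, m) = -16 (d(Y, m) = 1 - 17 = -16)
d(-1, -3)/(688 - 1*(-516)) = -16/(688 - 1*(-516)) = -16/(688 + 516) = -16/1204 = -16*1/1204 = -4/301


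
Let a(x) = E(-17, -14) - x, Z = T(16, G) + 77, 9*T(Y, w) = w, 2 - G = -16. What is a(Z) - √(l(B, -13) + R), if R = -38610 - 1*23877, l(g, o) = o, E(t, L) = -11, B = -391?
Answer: -90 - 250*I ≈ -90.0 - 250.0*I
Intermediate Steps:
G = 18 (G = 2 - 1*(-16) = 2 + 16 = 18)
T(Y, w) = w/9
R = -62487 (R = -38610 - 23877 = -62487)
Z = 79 (Z = (⅑)*18 + 77 = 2 + 77 = 79)
a(x) = -11 - x
a(Z) - √(l(B, -13) + R) = (-11 - 1*79) - √(-13 - 62487) = (-11 - 79) - √(-62500) = -90 - 250*I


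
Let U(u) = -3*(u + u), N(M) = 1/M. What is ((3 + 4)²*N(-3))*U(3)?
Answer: 294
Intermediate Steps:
U(u) = -6*u
((3 + 4)²*N(-3))*U(3) = ((3 + 4)²/(-3))*(-6*3) = (7²*(-⅓))*(-18) = (49*(-⅓))*(-18) = -49/3*(-18) = 294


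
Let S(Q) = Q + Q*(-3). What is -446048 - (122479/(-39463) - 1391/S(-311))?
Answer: -10948556888357/24545986 ≈ -4.4604e+5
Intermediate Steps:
S(Q) = -2*Q (S(Q) = Q - 3*Q = -2*Q)
-446048 - (122479/(-39463) - 1391/S(-311)) = -446048 - (122479/(-39463) - 1391/((-2*(-311)))) = -446048 - (122479*(-1/39463) - 1391/622) = -446048 - (-122479/39463 - 1391*1/622) = -446048 - (-122479/39463 - 1391/622) = -446048 - 1*(-131074971/24545986) = -446048 + 131074971/24545986 = -10948556888357/24545986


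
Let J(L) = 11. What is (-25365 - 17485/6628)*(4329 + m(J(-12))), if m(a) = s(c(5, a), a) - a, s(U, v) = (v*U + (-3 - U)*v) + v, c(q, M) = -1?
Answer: -180578821170/1657 ≈ -1.0898e+8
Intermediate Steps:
s(U, v) = v + U*v + v*(-3 - U) (s(U, v) = (U*v + v*(-3 - U)) + v = v + U*v + v*(-3 - U))
m(a) = -3*a (m(a) = -2*a - a = -3*a)
(-25365 - 17485/6628)*(4329 + m(J(-12))) = (-25365 - 17485/6628)*(4329 - 3*11) = (-25365 - 17485*1/6628)*(4329 - 33) = (-25365 - 17485/6628)*4296 = -168136705/6628*4296 = -180578821170/1657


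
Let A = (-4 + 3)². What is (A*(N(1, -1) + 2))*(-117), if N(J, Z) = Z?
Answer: -117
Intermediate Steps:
A = 1 (A = (-1)² = 1)
(A*(N(1, -1) + 2))*(-117) = (1*(-1 + 2))*(-117) = (1*1)*(-117) = 1*(-117) = -117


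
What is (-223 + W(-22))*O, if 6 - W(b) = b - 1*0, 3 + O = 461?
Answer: -89310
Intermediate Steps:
O = 458 (O = -3 + 461 = 458)
W(b) = 6 - b (W(b) = 6 - (b - 1*0) = 6 - (b + 0) = 6 - b)
(-223 + W(-22))*O = (-223 + (6 - 1*(-22)))*458 = (-223 + (6 + 22))*458 = (-223 + 28)*458 = -195*458 = -89310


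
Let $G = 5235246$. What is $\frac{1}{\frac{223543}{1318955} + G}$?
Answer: $\frac{1318955}{6905054111473} \approx 1.9101 \cdot 10^{-7}$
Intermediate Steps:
$\frac{1}{\frac{223543}{1318955} + G} = \frac{1}{\frac{223543}{1318955} + 5235246} = \frac{1}{\frac{6905054111473}{1318955}} = \frac{1318955}{6905054111473}$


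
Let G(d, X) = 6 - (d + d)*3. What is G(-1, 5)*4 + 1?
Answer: 49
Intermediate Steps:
G(d, X) = 6 - 6*d (G(d, X) = 6 - 2*d*3 = 6 - 6*d)
G(-1, 5)*4 + 1 = (6 - 6*(-1))*4 + 1 = (6 + 6)*4 + 1 = 12*4 + 1 = 48 + 1 = 49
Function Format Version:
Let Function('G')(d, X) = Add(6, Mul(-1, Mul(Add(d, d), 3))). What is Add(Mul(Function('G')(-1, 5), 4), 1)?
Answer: 49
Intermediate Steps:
Function('G')(d, X) = Add(6, Mul(-6, d)) (Function('G')(d, X) = Add(6, Mul(-1, Mul(Mul(2, d), 3))) = Add(6, Mul(-1, Mul(6, d))) = Add(6, Mul(-6, d)))
Add(Mul(Function('G')(-1, 5), 4), 1) = Add(Mul(Add(6, Mul(-6, -1)), 4), 1) = Add(Mul(Add(6, 6), 4), 1) = Add(Mul(12, 4), 1) = Add(48, 1) = 49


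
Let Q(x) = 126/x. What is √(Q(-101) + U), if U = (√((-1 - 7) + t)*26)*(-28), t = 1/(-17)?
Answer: √(-3677814 - 126247576*I*√2329)/1717 ≈ 32.136 - 32.155*I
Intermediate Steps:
t = -1/17 ≈ -0.058824
U = -728*I*√2329/17 (U = (√((-1 - 7) - 1/17)*26)*(-28) = (√(-8 - 1/17)*26)*(-28) = (√(-137/17)*26)*(-28) = ((I*√2329/17)*26)*(-28) = (26*I*√2329/17)*(-28) = -728*I*√2329/17 ≈ -2066.7*I)
√(Q(-101) + U) = √(126/(-101) - 728*I*√2329/17) = √(126*(-1/101) - 728*I*√2329/17) = √(-126/101 - 728*I*√2329/17)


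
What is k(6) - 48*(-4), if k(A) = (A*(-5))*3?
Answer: 102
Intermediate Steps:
k(A) = -15*A (k(A) = -5*A*3 = -15*A)
k(6) - 48*(-4) = -15*6 - 48*(-4) = -90 + 192 = 102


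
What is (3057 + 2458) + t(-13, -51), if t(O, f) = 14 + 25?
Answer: 5554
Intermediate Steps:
t(O, f) = 39
(3057 + 2458) + t(-13, -51) = (3057 + 2458) + 39 = 5515 + 39 = 5554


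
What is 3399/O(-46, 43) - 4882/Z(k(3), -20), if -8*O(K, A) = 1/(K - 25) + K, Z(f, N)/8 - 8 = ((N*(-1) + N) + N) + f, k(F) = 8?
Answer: 1177723/1584 ≈ 743.51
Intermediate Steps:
Z(f, N) = 64 + 8*N + 8*f (Z(f, N) = 64 + 8*(((N*(-1) + N) + N) + f) = 64 + 8*(((-N + N) + N) + f) = 64 + 8*((0 + N) + f) = 64 + 8*(N + f) = 64 + (8*N + 8*f) = 64 + 8*N + 8*f)
O(K, A) = -K/8 - 1/(8*(-25 + K)) (O(K, A) = -(1/(K - 25) + K)/8 = -(1/(-25 + K) + K)/8 = -(K + 1/(-25 + K))/8 = -K/8 - 1/(8*(-25 + K)))
3399/O(-46, 43) - 4882/Z(k(3), -20) = 3399/(((-1 - 1*(-46)² + 25*(-46))/(8*(-25 - 46)))) - 4882/(64 + 8*(-20) + 8*8) = 3399/(((⅛)*(-1 - 1*2116 - 1150)/(-71))) - 4882/(64 - 160 + 64) = 3399/(((⅛)*(-1/71)*(-1 - 2116 - 1150))) - 4882/(-32) = 3399/(((⅛)*(-1/71)*(-3267))) - 4882*(-1/32) = 3399/(3267/568) + 2441/16 = 3399*(568/3267) + 2441/16 = 58504/99 + 2441/16 = 1177723/1584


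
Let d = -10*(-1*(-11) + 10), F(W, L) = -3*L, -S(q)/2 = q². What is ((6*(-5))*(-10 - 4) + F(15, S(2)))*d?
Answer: -93240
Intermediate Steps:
S(q) = -2*q²
d = -210 (d = -10*(11 + 10) = -10*21 = -210)
((6*(-5))*(-10 - 4) + F(15, S(2)))*d = ((6*(-5))*(-10 - 4) - (-6)*2²)*(-210) = (-30*(-14) - (-6)*4)*(-210) = (420 - 3*(-8))*(-210) = (420 + 24)*(-210) = 444*(-210) = -93240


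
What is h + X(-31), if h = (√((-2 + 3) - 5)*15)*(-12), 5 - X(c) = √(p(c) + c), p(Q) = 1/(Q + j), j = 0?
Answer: 5 - 360*I - I*√29822/31 ≈ 5.0 - 365.57*I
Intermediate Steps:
p(Q) = 1/Q (p(Q) = 1/(Q + 0) = 1/Q)
X(c) = 5 - √(c + 1/c) (X(c) = 5 - √(1/c + c) = 5 - √(c + 1/c))
h = -360*I (h = (√(1 - 5)*15)*(-12) = (√(-4)*15)*(-12) = ((2*I)*15)*(-12) = (30*I)*(-12) = -360*I ≈ -360.0*I)
h + X(-31) = -360*I + (5 - √(-31 + 1/(-31))) = -360*I + (5 - √(-31 - 1/31)) = -360*I + (5 - √(-962/31)) = -360*I + (5 - I*√29822/31) = 5 - 360*I - I*√29822/31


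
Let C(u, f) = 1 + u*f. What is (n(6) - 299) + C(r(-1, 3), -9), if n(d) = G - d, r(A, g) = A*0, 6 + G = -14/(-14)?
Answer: -309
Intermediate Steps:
G = -5 (G = -6 - 14/(-14) = -6 - 14*(-1/14) = -6 + 1 = -5)
r(A, g) = 0
n(d) = -5 - d
C(u, f) = 1 + f*u
(n(6) - 299) + C(r(-1, 3), -9) = ((-5 - 1*6) - 299) + (1 - 9*0) = ((-5 - 6) - 299) + (1 + 0) = (-11 - 299) + 1 = -310 + 1 = -309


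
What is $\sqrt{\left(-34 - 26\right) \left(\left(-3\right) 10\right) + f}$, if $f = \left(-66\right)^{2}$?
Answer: $18 \sqrt{19} \approx 78.46$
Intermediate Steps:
$f = 4356$
$\sqrt{\left(-34 - 26\right) \left(\left(-3\right) 10\right) + f} = \sqrt{\left(-34 - 26\right) \left(\left(-3\right) 10\right) + 4356} = \sqrt{\left(-60\right) \left(-30\right) + 4356} = \sqrt{1800 + 4356} = \sqrt{6156} = 18 \sqrt{19}$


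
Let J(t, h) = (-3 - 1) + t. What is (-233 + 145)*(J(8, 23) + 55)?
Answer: -5192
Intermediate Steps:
J(t, h) = -4 + t
(-233 + 145)*(J(8, 23) + 55) = (-233 + 145)*((-4 + 8) + 55) = -88*(4 + 55) = -88*59 = -5192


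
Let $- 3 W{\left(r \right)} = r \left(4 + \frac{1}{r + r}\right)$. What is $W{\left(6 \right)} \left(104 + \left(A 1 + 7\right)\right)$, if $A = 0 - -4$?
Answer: $- \frac{5635}{6} \approx -939.17$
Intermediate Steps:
$A = 4$ ($A = 0 + 4 = 4$)
$W{\left(r \right)} = - \frac{r \left(4 + \frac{1}{2 r}\right)}{3}$ ($W{\left(r \right)} = - \frac{r \left(4 + \frac{1}{r + r}\right)}{3} = - \frac{r \left(4 + \frac{1}{2 r}\right)}{3}$)
$W{\left(6 \right)} \left(104 + \left(A 1 + 7\right)\right) = \left(- \frac{1}{6} - 8\right) \left(104 + \left(4 \cdot 1 + 7\right)\right) = \left(- \frac{1}{6} - 8\right) \left(104 + \left(4 + 7\right)\right) = - \frac{49 \left(104 + 11\right)}{6} = \left(- \frac{49}{6}\right) 115 = - \frac{5635}{6}$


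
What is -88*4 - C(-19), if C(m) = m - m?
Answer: -352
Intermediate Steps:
C(m) = 0
-88*4 - C(-19) = -88*4 - 1*0 = -352 + 0 = -352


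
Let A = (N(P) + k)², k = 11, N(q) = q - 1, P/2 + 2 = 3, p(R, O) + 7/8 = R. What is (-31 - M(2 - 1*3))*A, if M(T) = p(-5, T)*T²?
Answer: -3618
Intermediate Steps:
p(R, O) = -7/8 + R
P = 2 (P = -4 + 2*3 = -4 + 6 = 2)
M(T) = -47*T²/8 (M(T) = (-7/8 - 5)*T² = -47*T²/8)
N(q) = -1 + q
A = 144 (A = ((-1 + 2) + 11)² = (1 + 11)² = 12² = 144)
(-31 - M(2 - 1*3))*A = (-31 - (-47)*(2 - 1*3)²/8)*144 = (-31 - (-47)*(2 - 3)²/8)*144 = (-31 - (-47)*(-1)²/8)*144 = (-31 - (-47)/8)*144 = (-31 - 1*(-47/8))*144 = (-31 + 47/8)*144 = -201/8*144 = -3618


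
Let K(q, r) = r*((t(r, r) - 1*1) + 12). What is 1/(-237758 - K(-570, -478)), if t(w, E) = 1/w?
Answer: -1/232501 ≈ -4.3011e-6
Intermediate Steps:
K(q, r) = r*(11 + 1/r) (K(q, r) = r*((1/r - 1*1) + 12) = r*((1/r - 1) + 12) = r*((-1 + 1/r) + 12) = r*(11 + 1/r))
1/(-237758 - K(-570, -478)) = 1/(-237758 - (1 + 11*(-478))) = 1/(-237758 - (1 - 5258)) = 1/(-237758 - 1*(-5257)) = 1/(-237758 + 5257) = 1/(-232501) = -1/232501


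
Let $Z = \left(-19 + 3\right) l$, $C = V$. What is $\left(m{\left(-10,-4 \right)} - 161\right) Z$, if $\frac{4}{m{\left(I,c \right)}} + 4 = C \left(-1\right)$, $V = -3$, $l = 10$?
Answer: $26400$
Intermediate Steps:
$C = -3$
$m{\left(I,c \right)} = -4$ ($m{\left(I,c \right)} = \frac{4}{-4 - -3} = \frac{4}{-4 + 3} = \frac{4}{-1} = 4 \left(-1\right) = -4$)
$Z = -160$ ($Z = \left(-19 + 3\right) 10 = \left(-16\right) 10 = -160$)
$\left(m{\left(-10,-4 \right)} - 161\right) Z = \left(-4 - 161\right) \left(-160\right) = \left(-165\right) \left(-160\right) = 26400$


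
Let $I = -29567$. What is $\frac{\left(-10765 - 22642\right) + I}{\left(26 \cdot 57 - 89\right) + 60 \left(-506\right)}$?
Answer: $\frac{62974}{28967} \approx 2.174$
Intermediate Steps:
$\frac{\left(-10765 - 22642\right) + I}{\left(26 \cdot 57 - 89\right) + 60 \left(-506\right)} = \frac{\left(-10765 - 22642\right) - 29567}{\left(26 \cdot 57 - 89\right) + 60 \left(-506\right)} = \frac{-33407 - 29567}{\left(1482 - 89\right) - 30360} = - \frac{62974}{1393 - 30360} = - \frac{62974}{-28967} = \left(-62974\right) \left(- \frac{1}{28967}\right) = \frac{62974}{28967}$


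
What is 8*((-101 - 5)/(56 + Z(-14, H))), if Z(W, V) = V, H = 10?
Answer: -424/33 ≈ -12.848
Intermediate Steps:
8*((-101 - 5)/(56 + Z(-14, H))) = 8*((-101 - 5)/(56 + 10)) = 8*(-106/66) = 8*(-106*1/66) = 8*(-53/33) = -424/33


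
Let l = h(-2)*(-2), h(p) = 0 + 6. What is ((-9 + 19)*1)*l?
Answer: -120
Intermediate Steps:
h(p) = 6
l = -12 (l = 6*(-2) = -12)
((-9 + 19)*1)*l = ((-9 + 19)*1)*(-12) = (10*1)*(-12) = 10*(-12) = -120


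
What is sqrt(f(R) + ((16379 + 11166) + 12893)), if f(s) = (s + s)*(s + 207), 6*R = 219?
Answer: 197*sqrt(6)/2 ≈ 241.27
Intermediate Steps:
R = 73/2 (R = (1/6)*219 = 73/2 ≈ 36.500)
f(s) = 2*s*(207 + s) (f(s) = (2*s)*(207 + s) = 2*s*(207 + s))
sqrt(f(R) + ((16379 + 11166) + 12893)) = sqrt(2*(73/2)*(207 + 73/2) + ((16379 + 11166) + 12893)) = sqrt(2*(73/2)*(487/2) + (27545 + 12893)) = sqrt(35551/2 + 40438) = sqrt(116427/2) = 197*sqrt(6)/2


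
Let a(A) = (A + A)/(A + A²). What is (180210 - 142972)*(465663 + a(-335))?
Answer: 2895839881360/167 ≈ 1.7340e+10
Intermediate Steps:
a(A) = 2*A/(A + A²) (a(A) = (2*A)/(A + A²) = 2*A/(A + A²))
(180210 - 142972)*(465663 + a(-335)) = (180210 - 142972)*(465663 + 2/(1 - 335)) = 37238*(465663 + 2/(-334)) = 37238*(465663 + 2*(-1/334)) = 37238*(465663 - 1/167) = 37238*(77765720/167) = 2895839881360/167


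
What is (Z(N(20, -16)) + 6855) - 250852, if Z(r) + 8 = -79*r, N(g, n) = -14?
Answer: -242899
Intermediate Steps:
Z(r) = -8 - 79*r
(Z(N(20, -16)) + 6855) - 250852 = ((-8 - 79*(-14)) + 6855) - 250852 = ((-8 + 1106) + 6855) - 250852 = (1098 + 6855) - 250852 = 7953 - 250852 = -242899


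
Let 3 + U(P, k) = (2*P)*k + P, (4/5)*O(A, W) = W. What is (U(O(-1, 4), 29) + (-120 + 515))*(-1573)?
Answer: -1080651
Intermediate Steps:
O(A, W) = 5*W/4
U(P, k) = -3 + P + 2*P*k (U(P, k) = -3 + ((2*P)*k + P) = -3 + (2*P*k + P) = -3 + (P + 2*P*k) = -3 + P + 2*P*k)
(U(O(-1, 4), 29) + (-120 + 515))*(-1573) = ((-3 + (5/4)*4 + 2*((5/4)*4)*29) + (-120 + 515))*(-1573) = ((-3 + 5 + 2*5*29) + 395)*(-1573) = ((-3 + 5 + 290) + 395)*(-1573) = (292 + 395)*(-1573) = 687*(-1573) = -1080651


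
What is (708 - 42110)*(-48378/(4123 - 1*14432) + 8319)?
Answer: -3552662106498/10309 ≈ -3.4462e+8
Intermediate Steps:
(708 - 42110)*(-48378/(4123 - 1*14432) + 8319) = -41402*(-48378/(4123 - 14432) + 8319) = -41402*(-48378/(-10309) + 8319) = -41402*(-48378*(-1/10309) + 8319) = -41402*(48378/10309 + 8319) = -41402*85808949/10309 = -3552662106498/10309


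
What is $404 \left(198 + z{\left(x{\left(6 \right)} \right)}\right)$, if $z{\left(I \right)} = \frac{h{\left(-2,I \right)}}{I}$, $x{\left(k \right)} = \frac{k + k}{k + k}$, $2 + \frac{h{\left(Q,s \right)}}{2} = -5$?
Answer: $74336$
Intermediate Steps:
$h{\left(Q,s \right)} = -14$ ($h{\left(Q,s \right)} = -4 + 2 \left(-5\right) = -4 - 10 = -14$)
$x{\left(k \right)} = 1$ ($x{\left(k \right)} = \frac{2 k}{2 k} = 2 k \frac{1}{2 k} = 1$)
$z{\left(I \right)} = - \frac{14}{I}$
$404 \left(198 + z{\left(x{\left(6 \right)} \right)}\right) = 404 \left(198 - \frac{14}{1}\right) = 404 \left(198 - 14\right) = 404 \cdot 184 = 74336$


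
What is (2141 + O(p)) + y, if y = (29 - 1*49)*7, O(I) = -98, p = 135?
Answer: 1903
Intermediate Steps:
y = -140 (y = (29 - 49)*7 = -20*7 = -140)
(2141 + O(p)) + y = (2141 - 98) - 140 = 2043 - 140 = 1903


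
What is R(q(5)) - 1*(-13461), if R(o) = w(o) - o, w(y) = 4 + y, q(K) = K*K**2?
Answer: 13465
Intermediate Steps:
q(K) = K**3
R(o) = 4 (R(o) = (4 + o) - o = 4)
R(q(5)) - 1*(-13461) = 4 - 1*(-13461) = 4 + 13461 = 13465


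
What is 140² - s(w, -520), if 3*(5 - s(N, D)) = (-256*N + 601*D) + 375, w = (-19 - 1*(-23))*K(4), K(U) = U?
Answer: -257456/3 ≈ -85819.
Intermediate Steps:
w = 16 (w = (-19 - 1*(-23))*4 = (-19 + 23)*4 = 4*4 = 16)
s(N, D) = -120 - 601*D/3 + 256*N/3 (s(N, D) = 5 - ((-256*N + 601*D) + 375)/3 = 5 - (375 - 256*N + 601*D)/3 = 5 + (-125 - 601*D/3 + 256*N/3) = -120 - 601*D/3 + 256*N/3)
140² - s(w, -520) = 140² - (-120 - 601/3*(-520) + (256/3)*16) = 19600 - (-120 + 312520/3 + 4096/3) = 19600 - 1*316256/3 = 19600 - 316256/3 = -257456/3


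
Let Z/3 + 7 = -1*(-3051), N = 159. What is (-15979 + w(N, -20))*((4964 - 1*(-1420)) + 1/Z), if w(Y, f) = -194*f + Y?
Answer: -58007195555/761 ≈ -7.6225e+7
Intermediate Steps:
Z = 9132 (Z = -21 + 3*(-1*(-3051)) = -21 + 3*3051 = -21 + 9153 = 9132)
w(Y, f) = Y - 194*f
(-15979 + w(N, -20))*((4964 - 1*(-1420)) + 1/Z) = (-15979 + (159 - 194*(-20)))*((4964 - 1*(-1420)) + 1/9132) = (-15979 + (159 + 3880))*((4964 + 1420) + 1/9132) = (-15979 + 4039)*(6384 + 1/9132) = -11940*58298689/9132 = -58007195555/761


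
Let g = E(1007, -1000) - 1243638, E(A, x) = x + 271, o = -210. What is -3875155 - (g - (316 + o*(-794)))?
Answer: -2463732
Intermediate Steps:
E(A, x) = 271 + x
g = -1244367 (g = (271 - 1000) - 1243638 = -729 - 1243638 = -1244367)
-3875155 - (g - (316 + o*(-794))) = -3875155 - (-1244367 - (316 - 210*(-794))) = -3875155 - (-1244367 - (316 + 166740)) = -3875155 - (-1244367 - 1*167056) = -3875155 - (-1244367 - 167056) = -3875155 - 1*(-1411423) = -3875155 + 1411423 = -2463732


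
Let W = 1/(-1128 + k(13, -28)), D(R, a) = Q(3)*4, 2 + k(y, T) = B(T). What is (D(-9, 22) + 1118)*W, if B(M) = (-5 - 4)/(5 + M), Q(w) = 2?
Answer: -25898/25981 ≈ -0.99681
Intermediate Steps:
B(M) = -9/(5 + M)
k(y, T) = -2 - 9/(5 + T)
D(R, a) = 8 (D(R, a) = 2*4 = 8)
W = -23/25981 (W = 1/(-1128 + (-19 - 2*(-28))/(5 - 28)) = 1/(-1128 + (-19 + 56)/(-23)) = 1/(-1128 - 1/23*37) = 1/(-1128 - 37/23) = 1/(-25981/23) = -23/25981 ≈ -0.00088526)
(D(-9, 22) + 1118)*W = (8 + 1118)*(-23/25981) = 1126*(-23/25981) = -25898/25981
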